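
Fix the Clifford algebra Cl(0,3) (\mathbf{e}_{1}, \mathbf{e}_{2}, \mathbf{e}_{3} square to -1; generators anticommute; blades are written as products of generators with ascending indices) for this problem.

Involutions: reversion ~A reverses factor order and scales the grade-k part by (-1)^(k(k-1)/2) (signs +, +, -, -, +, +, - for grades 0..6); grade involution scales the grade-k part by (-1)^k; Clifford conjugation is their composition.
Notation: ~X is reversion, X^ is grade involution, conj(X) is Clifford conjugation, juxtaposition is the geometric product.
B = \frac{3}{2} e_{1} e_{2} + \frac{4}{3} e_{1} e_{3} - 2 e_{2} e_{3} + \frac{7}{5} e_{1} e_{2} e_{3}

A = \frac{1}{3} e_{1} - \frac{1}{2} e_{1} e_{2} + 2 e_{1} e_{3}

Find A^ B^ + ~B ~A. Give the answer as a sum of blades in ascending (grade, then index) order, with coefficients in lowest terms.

first term: -\frac{23}{12} - \frac{23}{10} e_{2} - \frac{23}{90} e_{3} - 4 e_{1} e_{2} - e_{1} e_{3} - \frac{62}{15} e_{2} e_{3} + \frac{2}{3} e_{1} e_{2} e_{3}
second term: -\frac{23}{12} + \frac{23}{10} e_{2} + \frac{23}{90} e_{3} + 4 e_{1} e_{2} + e_{1} e_{3} + \frac{62}{15} e_{2} e_{3} + \frac{2}{3} e_{1} e_{2} e_{3}
Answer: -\frac{23}{6} + \frac{4}{3} e_{1} e_{2} e_{3}


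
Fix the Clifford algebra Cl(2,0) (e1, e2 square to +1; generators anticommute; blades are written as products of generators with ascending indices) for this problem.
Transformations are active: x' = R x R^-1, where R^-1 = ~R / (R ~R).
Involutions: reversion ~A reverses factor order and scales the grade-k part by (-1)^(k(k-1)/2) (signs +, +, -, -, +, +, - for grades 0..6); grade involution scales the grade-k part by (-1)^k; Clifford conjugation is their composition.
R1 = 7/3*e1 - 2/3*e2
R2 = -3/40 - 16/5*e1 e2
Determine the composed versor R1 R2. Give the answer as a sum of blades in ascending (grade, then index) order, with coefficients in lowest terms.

Distribute over the terms of R1 (each basis-blade product reordered to ascending indices, repeated generators contracted through their squares):
(7/3*e1) R2 = -7/40*e1 - 112/15*e2
(-2/3*e2) R2 = -32/15*e1 + 1/20*e2
Summing the partial products and collecting blades:
Answer: -277/120*e1 - 89/12*e2


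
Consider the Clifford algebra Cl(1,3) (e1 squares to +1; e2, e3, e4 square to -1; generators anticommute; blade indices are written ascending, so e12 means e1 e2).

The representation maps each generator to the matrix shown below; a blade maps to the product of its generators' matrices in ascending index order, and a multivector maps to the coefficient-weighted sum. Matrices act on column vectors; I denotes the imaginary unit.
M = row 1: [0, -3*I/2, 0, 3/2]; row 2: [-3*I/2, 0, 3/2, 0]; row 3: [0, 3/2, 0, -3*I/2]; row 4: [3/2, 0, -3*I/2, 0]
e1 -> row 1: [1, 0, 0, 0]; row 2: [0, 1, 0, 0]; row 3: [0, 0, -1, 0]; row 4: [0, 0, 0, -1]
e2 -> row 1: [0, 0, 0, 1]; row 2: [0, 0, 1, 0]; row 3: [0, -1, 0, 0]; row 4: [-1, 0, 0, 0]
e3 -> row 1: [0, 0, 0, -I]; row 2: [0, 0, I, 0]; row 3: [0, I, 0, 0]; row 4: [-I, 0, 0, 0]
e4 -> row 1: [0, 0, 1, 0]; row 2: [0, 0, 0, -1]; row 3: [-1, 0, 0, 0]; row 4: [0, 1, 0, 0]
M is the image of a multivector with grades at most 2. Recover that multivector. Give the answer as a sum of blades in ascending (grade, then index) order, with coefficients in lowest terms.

Method: the blade images are trace-orthogonal — tr(rho(e_A) rho(e_B)^-1) = 4 if A = B and 0 otherwise — and rho(e_A)^-1 = (e_A)^2 * rho(e_A) with (e_A)^2 = +1 or -1, so the coefficient of e_A in the preimage is (e_A)^2 * tr(M rho(e_A))/4.
Nonzero projections over blades of grade <= 2: e12: (e12)^2 = +1, tr(M rho(e12)) = 6, coefficient 3/2; e34: (e34)^2 = -1, tr(M rho(e34)) = -6, coefficient 3/2. Every other blade of grade <= 2 projects to 0.
Answer: 3/2*e12 + 3/2*e34


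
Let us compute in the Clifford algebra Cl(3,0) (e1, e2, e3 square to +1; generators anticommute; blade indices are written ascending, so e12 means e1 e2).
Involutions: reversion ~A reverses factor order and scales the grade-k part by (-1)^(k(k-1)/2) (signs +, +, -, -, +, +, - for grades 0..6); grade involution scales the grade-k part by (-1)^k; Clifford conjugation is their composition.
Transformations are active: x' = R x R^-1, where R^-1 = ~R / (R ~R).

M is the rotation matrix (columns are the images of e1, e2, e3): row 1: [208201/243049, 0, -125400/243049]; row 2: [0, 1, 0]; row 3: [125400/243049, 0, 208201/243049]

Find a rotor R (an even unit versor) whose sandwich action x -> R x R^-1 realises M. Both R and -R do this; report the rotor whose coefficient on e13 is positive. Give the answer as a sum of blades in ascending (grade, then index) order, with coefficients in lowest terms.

Method: write R = a + b12*e12 + b13*e13 + b23*e23 with a^2 + b12^2 + b13^2 + b23^2 = 1 (so R^-1 = ~R). Expanding the columns R e_j ~R gives tr M = 4a^2 - 1 and, from the antisymmetric part, M21 - M12 = -4a*b12, M13 - M31 = 4a*b13, M32 - M23 = -4a*b23.
Here tr M = 659451/243049, so a^2 = (1 + tr M)/4 = 225625/243049 and a = ±475/493. Taking a = 475/493: M21 - M12 = 0, M13 - M31 = -250800/243049, M32 - M23 = 0, giving b12 = 0, b13 = -132/493, b23 = 0, i.e. R = 475/493 - 132/493*e13.
Its e13 coefficient is negative, so report the other preimage -R.
Answer: -475/493 + 132/493*e13. Sheet selection: the two-to-one cover makes ±R indistinguishable at the matrix level (trace 659451/243049), so uniqueness comes from the required sign on e13.


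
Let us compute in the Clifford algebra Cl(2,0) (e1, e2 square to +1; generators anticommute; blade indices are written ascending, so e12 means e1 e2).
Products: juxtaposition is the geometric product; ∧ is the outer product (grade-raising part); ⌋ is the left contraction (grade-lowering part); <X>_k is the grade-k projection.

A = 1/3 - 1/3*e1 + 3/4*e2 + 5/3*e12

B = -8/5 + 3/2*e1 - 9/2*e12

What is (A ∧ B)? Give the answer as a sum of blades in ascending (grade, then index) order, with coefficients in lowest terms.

step 1: -8/15 + 31/30*e1 - 6/5*e2 - 127/24*e12
Answer: -8/15 + 31/30*e1 - 6/5*e2 - 127/24*e12


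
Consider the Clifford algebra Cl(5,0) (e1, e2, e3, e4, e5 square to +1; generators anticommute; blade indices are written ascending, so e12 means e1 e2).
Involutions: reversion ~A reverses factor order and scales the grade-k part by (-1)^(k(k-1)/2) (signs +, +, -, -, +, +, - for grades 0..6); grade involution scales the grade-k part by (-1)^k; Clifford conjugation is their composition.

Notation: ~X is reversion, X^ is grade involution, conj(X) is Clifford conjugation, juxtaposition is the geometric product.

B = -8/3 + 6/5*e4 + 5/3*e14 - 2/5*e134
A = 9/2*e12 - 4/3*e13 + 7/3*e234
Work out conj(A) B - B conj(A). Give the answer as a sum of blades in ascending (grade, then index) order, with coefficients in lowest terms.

first term: 8/15*e4 + 166/15*e12 - 32/9*e13 + 14/5*e23 + 15/2*e24 - 20/9*e34 - 35/9*e123 - 27/5*e124 + 8/5*e134 - 361/45*e234
second term: 8/15*e4 + 194/15*e12 - 32/9*e13 + 14/5*e23 - 15/2*e24 + 20/9*e34 + 35/9*e123 - 27/5*e124 + 8/5*e134 - 199/45*e234
Answer: -28/15*e12 + 15*e24 - 40/9*e34 - 70/9*e123 - 18/5*e234


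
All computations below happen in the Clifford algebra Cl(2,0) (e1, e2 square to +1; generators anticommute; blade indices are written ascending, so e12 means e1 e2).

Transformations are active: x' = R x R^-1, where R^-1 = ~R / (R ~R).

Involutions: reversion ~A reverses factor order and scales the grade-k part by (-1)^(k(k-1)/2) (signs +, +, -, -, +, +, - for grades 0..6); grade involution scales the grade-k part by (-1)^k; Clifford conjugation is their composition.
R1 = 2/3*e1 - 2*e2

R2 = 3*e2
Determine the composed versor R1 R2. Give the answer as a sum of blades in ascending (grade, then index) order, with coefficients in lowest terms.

Distribute over the terms of R2 (each basis-blade product reordered to ascending indices, repeated generators contracted through their squares):
R1 (3*e2) = -6 + 2*e12
Answer: -6 + 2*e12


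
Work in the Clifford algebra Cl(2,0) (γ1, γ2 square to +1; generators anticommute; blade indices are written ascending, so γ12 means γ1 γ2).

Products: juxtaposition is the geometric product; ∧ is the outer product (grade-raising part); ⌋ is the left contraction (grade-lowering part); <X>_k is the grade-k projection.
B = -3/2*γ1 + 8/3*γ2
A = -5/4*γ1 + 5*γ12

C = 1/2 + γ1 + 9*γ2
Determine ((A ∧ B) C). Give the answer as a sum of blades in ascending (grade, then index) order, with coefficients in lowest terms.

step 1: -10/3*γ12
step 2: -30*γ1 + 10/3*γ2 - 5/3*γ12
Answer: -30*γ1 + 10/3*γ2 - 5/3*γ12


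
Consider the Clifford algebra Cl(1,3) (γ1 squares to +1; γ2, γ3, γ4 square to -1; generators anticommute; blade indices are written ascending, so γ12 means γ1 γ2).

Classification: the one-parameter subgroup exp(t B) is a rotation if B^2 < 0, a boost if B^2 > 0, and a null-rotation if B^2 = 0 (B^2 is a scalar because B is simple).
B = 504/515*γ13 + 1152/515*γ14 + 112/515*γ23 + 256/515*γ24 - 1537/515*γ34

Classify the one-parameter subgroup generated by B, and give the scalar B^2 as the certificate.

B^2 term by term: the squares give (504/515)^2*(γ13)^2 + (1152/515)^2*(γ14)^2 + (112/515)^2*(γ23)^2 + (256/515)^2*(γ24)^2 + (-1537/515)^2*(γ34)^2 = 254016/265225*(+1) + 1327104/265225*(+1) + 12544/265225*(-1) + 65536/265225*(-1) + 2362369/265225*(-1) = -81/25 (each basis 2-blade squares to minus the product of its generators' squares); cross terms between blades sharing an index anticommute and cancel; the commuting (index-disjoint) pairs give grade-4 terms 2*c*c'*(blade product), which cancel blade by blade — γ1234: -258048/265225 + 258048/265225 = 0 — confirming B is simple. So B^2 = -81/25.
Answer: rotation, certificate B^2 = -81/25. Certificate logic: -81/25 is a conjugation-invariant scalar, so its sign fixes rotation versus boost versus null-rotation outright.


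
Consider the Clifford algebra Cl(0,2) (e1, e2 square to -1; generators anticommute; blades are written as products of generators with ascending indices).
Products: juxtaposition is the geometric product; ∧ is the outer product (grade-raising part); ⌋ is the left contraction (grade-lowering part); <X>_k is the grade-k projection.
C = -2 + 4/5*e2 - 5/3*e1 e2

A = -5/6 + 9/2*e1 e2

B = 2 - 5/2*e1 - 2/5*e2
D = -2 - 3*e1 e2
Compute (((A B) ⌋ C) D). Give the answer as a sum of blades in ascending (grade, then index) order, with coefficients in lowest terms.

step 1: -5/3 + 233/60*e1 - 131/12*e2 + 9*e1 e2
step 2: 406/15 + 655/36*e1 + 185/36*e2 + 25/9*e1 e2
step 3: -229/5 - 1865/36*e1 + 1595/36*e2 - 3904/45*e1 e2
Answer: -229/5 - 1865/36*e1 + 1595/36*e2 - 3904/45*e1 e2


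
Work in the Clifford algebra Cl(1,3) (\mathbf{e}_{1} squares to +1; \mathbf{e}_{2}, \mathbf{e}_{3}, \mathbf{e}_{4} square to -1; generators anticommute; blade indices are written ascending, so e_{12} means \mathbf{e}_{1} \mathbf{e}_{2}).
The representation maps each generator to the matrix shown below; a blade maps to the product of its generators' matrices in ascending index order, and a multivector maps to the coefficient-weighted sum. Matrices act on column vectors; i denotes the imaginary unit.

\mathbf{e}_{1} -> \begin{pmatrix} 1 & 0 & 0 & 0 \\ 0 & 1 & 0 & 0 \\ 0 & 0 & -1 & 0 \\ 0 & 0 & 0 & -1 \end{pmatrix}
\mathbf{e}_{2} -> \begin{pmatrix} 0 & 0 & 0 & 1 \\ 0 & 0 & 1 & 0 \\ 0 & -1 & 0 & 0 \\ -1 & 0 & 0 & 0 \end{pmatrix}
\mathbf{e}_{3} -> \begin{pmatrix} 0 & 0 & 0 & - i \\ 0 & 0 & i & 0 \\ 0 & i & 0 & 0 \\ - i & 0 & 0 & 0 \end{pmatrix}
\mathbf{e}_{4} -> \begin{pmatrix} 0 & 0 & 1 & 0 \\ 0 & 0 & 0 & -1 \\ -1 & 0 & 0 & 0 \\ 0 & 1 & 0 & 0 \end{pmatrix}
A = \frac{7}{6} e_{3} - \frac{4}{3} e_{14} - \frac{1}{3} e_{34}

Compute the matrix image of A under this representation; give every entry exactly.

Bivector images (products of the table entries): rho(e_{14}) = rho(\mathbf{e}_{1})rho(\mathbf{e}_{4}) = \begin{pmatrix} 0 & 0 & 1 & 0 \\ 0 & 0 & 0 & -1 \\ 1 & 0 & 0 & 0 \\ 0 & -1 & 0 & 0 \end{pmatrix}; rho(e_{34}) = rho(\mathbf{e}_{3})rho(\mathbf{e}_{4}) = \begin{pmatrix} 0 & - i & 0 & 0 \\ - i & 0 & 0 & 0 \\ 0 & 0 & 0 & - i \\ 0 & 0 & - i & 0 \end{pmatrix}.
M = (\frac{7}{6})*rho(e_{3}) + (-\frac{4}{3})*rho(e_{14}) + (-\frac{1}{3})*rho(e_{34}), summed entrywise:
Answer: \begin{pmatrix} 0 & \frac{i}{3} & - \frac{4}{3} & - \frac{7 i}{6} \\ \frac{i}{3} & 0 & \frac{7 i}{6} & \frac{4}{3} \\ - \frac{4}{3} & \frac{7 i}{6} & 0 & \frac{i}{3} \\ - \frac{7 i}{6} & \frac{4}{3} & \frac{i}{3} & 0 \end{pmatrix}


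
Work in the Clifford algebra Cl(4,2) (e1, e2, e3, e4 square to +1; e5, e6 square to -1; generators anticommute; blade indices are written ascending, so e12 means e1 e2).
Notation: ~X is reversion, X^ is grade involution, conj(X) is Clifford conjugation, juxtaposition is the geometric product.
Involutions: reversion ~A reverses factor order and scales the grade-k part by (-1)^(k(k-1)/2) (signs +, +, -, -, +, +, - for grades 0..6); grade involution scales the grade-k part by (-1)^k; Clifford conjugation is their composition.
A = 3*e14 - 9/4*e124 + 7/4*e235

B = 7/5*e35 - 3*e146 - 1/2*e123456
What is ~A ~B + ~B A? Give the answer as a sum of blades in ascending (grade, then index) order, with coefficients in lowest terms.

first term: 49/20*e2 + 9*e6 + 27/4*e26 - 7/8*e146 + 9/8*e356 - 21/5*e1345 + 3/2*e2356 + 63/20*e12345 - 21/4*e123456
second term: -49/20*e2 - 9*e6 + 27/4*e26 - 7/8*e146 + 9/8*e356 + 21/5*e1345 - 3/2*e2356 - 63/20*e12345 - 21/4*e123456
Answer: 27/2*e26 - 7/4*e146 + 9/4*e356 - 21/2*e123456


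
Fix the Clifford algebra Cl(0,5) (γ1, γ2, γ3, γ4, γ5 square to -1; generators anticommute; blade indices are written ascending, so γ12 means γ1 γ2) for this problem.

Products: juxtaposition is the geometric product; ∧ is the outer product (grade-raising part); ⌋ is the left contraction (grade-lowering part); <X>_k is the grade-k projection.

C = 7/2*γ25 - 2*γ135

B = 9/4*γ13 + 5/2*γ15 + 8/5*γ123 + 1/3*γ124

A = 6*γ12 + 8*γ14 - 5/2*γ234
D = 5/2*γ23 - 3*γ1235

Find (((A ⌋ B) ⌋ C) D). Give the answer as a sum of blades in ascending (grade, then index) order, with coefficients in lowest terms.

step 1: 8/3*γ2 - 48/5*γ3 - 2*γ4
step 2: -28/3*γ5 + 96/5*γ15
step 3: 288/5*γ23 + 28*γ123 - 70/3*γ235 + 48*γ1235
Answer: 288/5*γ23 + 28*γ123 - 70/3*γ235 + 48*γ1235


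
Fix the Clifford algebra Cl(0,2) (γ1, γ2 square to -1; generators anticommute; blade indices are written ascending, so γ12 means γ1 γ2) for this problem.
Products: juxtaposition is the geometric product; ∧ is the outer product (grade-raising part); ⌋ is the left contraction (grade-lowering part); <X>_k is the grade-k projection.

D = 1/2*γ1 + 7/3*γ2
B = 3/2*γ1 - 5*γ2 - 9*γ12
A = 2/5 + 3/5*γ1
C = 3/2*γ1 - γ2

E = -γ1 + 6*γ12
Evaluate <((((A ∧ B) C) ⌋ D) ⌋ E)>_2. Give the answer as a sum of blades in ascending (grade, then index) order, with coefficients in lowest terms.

step 1: 3/5*γ1 - 2*γ2 - 33/5*γ12
step 2: -29/10 - 33/5*γ1 - 99/10*γ2 + 12/5*γ12
step 3: 132/5 - 29/20*γ1 - 203/30*γ2
step 4: -29/20 - 67*γ1 + 87/10*γ2 + 792/5*γ12
step 5: 792/5*γ12
Answer: 792/5*γ12


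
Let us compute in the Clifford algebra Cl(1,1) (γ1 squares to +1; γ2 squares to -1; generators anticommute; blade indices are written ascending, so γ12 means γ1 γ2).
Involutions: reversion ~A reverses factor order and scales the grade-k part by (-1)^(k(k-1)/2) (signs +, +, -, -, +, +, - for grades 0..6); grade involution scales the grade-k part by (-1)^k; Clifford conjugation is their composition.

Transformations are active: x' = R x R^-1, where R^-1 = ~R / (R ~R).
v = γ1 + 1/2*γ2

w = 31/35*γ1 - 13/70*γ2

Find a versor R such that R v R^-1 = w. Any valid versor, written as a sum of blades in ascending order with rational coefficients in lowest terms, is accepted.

Sketch: the shared square 3/4 makes R = v + w = 66/35*γ1 + 11/35*γ2 the natural versor; its sandwich fixes that direction, negates (v - w)/2, and sends v to w.
Answer: 66/35*γ1 + 11/35*γ2


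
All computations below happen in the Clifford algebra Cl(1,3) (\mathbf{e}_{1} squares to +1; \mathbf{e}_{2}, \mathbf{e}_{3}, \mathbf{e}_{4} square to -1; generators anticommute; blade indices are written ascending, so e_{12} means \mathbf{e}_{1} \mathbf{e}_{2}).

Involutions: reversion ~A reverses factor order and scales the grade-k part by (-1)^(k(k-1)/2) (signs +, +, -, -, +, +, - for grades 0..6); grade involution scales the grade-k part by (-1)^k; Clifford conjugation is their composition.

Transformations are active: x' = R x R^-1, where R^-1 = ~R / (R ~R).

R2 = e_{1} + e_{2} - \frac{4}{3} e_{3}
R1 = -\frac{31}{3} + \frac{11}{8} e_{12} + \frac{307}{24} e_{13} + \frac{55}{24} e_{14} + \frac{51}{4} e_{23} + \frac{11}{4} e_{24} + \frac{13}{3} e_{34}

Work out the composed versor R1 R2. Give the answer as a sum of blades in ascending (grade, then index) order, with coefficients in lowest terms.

Distribute over the terms of R2 (each basis-blade product reordered to ascending indices, repeated generators contracted through their squares):
R1 (e_{1}) = -\frac{31}{3} e_{1} - \frac{11}{8} e_{2} - \frac{307}{24} e_{3} - \frac{55}{24} e_{4} + \frac{51}{4} e_{123} + \frac{11}{4} e_{124} + \frac{13}{3} e_{134}
R1 (e_{2}) = -\frac{11}{8} e_{1} - \frac{31}{3} e_{2} + \frac{51}{4} e_{3} + \frac{11}{4} e_{4} - \frac{307}{24} e_{123} - \frac{55}{24} e_{124} + \frac{13}{3} e_{234}
R1 (-\frac{4}{3} e_{3}) = \frac{307}{18} e_{1} + 17 e_{2} + \frac{124}{9} e_{3} - \frac{52}{9} e_{4} - \frac{11}{6} e_{123} + \frac{55}{18} e_{134} + \frac{11}{3} e_{234}
Summing the partial products and collecting blades:
Answer: \frac{385}{72} e_{1} + \frac{127}{24} e_{2} + \frac{989}{72} e_{3} - \frac{383}{72} e_{4} - \frac{15}{8} e_{123} + \frac{11}{24} e_{124} + \frac{133}{18} e_{134} + 8 e_{234}


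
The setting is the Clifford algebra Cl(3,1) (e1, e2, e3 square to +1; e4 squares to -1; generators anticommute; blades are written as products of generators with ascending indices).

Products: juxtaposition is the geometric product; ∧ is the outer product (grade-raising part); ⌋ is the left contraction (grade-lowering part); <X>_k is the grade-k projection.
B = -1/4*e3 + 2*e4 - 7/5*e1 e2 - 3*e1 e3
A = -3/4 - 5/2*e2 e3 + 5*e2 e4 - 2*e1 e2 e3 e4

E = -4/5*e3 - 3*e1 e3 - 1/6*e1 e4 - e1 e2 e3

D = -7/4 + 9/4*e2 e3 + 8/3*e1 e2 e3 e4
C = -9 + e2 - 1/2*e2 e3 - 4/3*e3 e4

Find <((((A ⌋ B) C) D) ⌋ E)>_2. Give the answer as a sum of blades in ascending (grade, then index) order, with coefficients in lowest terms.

step 1: 3/16*e3 - 3/2*e4 + 21/20*e1 e2 + 9/4*e1 e3
step 2: 21/20*e1 + 3/32*e2 + 5/16*e3 + 53/4*e4 - 333/40*e1 e2 - 831/40*e1 e3 - 3*e1 e4 - 3/16*e2 e3 + 3/2*e2 e4 - 9/4*e1 e2 e3 + 3/4*e2 e3 e4 - 7/5*e1 e2 e3 e4
step 3: 3989/960 + 49/40*e1 - 111/128*e2 - 43/128*e3 - 151/8*e4 + 981/16*e1 e2 + 109/8*e1 e3 + 89/10*e1 e4 - 491/64*e2 e3 - 2321/40*e2 e4 + 1023/40*e3 e4 + 1249/30*e1 e2 e3 + 5/6*e1 e2 e4 - 1/4*e1 e3 e4 + 313/10*e2 e3 e4 - 43/10*e1 e2 e3 e4
step 4: 13007/160 - 2125/384*e1 - 109/8*e2 + 8147/150*e3 - 49/240*e4 + 43/128*e1 e2 - 8533/640*e1 e3 - 3989/5760*e1 e4 - 49/40*e2 e3 - 3989/960*e1 e2 e3
step 5: 43/128*e1 e2 - 8533/640*e1 e3 - 3989/5760*e1 e4 - 49/40*e2 e3
Answer: 43/128*e1 e2 - 8533/640*e1 e3 - 3989/5760*e1 e4 - 49/40*e2 e3


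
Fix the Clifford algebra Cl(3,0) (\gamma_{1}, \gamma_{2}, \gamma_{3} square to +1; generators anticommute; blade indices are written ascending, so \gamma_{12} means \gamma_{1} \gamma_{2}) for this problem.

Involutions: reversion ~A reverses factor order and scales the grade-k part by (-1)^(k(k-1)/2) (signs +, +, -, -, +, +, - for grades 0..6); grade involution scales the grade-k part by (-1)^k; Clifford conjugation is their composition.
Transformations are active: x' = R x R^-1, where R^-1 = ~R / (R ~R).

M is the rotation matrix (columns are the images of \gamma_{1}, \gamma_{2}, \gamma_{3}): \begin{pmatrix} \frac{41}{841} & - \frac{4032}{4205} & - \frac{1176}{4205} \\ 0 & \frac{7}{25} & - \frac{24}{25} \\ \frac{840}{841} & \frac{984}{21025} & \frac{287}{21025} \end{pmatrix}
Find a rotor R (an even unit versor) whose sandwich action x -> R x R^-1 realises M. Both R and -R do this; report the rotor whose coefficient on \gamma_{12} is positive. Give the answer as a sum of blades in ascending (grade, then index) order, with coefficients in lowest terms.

Method: write R = a + b12*\gamma_{12} + b13*\gamma_{13} + b23*\gamma_{23} with a^2 + b12^2 + b13^2 + b23^2 = 1 (so R^-1 = ~R). Expanding the columns R e_j ~R gives tr M = 4a^2 - 1 and, from the antisymmetric part, M21 - M12 = -4a*b12, M13 - M31 = 4a*b13, M32 - M23 = -4a*b23.
Here tr M = \frac{7199}{21025}, so a^2 = (1 + tr M)/4 = \frac{7056}{21025} and a = ±\frac{84}{145}. Taking a = \frac{84}{145}: M21 - M12 = \frac{4032}{4205}, M13 - M31 = -\frac{5376}{4205}, M32 - M23 = \frac{21168}{21025}, giving b12 = -\frac{12}{29}, b13 = -\frac{16}{29}, b23 = -\frac{63}{145}, i.e. R = \frac{84}{145} - \frac{12}{29} \gamma_{12} - \frac{16}{29} \gamma_{13} - \frac{63}{145} \gamma_{23}.
Its \gamma_{12} coefficient is negative, so report the other preimage -R.
Answer: -\frac{84}{145} + \frac{12}{29} \gamma_{12} + \frac{16}{29} \gamma_{13} + \frac{63}{145} \gamma_{23}. Sheet selection: the two-to-one cover makes ±R indistinguishable at the matrix level (trace \frac{7199}{21025}), so uniqueness comes from the required sign on \gamma_{12}.


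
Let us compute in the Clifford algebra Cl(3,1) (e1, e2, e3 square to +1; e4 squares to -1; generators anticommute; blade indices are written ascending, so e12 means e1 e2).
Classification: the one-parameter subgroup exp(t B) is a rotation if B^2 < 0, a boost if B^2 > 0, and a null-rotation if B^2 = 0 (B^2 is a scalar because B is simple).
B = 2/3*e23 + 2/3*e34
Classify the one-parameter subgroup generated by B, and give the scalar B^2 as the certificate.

B^2 term by term: the squares give (2/3)^2*(e23)^2 + (2/3)^2*(e34)^2 = 4/9*(-1) + 4/9*(+1) = 0 (each basis 2-blade squares to minus the product of its generators' squares); cross terms between blades sharing an index anticommute and cancel. So B^2 = 0.
Answer: null-rotation, certificate B^2 = 0. Because 0 is invariant under every versor sandwich, the classification follows from its sign alone.


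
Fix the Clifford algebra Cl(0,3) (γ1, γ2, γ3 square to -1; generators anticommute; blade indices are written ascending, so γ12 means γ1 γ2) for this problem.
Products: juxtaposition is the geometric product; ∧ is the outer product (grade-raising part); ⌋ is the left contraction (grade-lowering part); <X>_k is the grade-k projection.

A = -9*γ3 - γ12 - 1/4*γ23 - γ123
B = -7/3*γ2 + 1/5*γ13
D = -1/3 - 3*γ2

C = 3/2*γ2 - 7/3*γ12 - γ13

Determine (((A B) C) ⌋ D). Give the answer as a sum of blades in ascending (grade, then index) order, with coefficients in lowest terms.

step 1: -62/15*γ1 - 1/5*γ2 + 7/12*γ3 + 1/20*γ12 + 7/3*γ13 - 106/5*γ23
step 2: 11/4 - 23/120*γ1 - 434/45*γ2 - 539/15*γ3 - 137/5*γ12 + 742/15*γ13 + 1627/360*γ23 - 911/180*γ123
step 3: -597/20 - 33/4*γ2
Answer: -597/20 - 33/4*γ2


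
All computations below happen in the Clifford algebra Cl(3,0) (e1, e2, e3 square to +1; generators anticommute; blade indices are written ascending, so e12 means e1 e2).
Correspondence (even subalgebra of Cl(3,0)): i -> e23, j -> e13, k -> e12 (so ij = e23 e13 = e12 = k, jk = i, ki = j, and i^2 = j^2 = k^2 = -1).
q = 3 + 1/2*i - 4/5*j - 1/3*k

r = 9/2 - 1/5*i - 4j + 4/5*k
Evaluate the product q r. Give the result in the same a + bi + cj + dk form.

In blades: q = 3 - 1/3*e12 - 4/5*e13 + 1/2*e23, r = 9/2 + 4/5*e12 - 4*e13 - 1/5*e23.
Distribute q over r term by term (generator squares from the signature, products reordered to ascending indices): (3)*r = 27/2 + 12/5*e12 - 12*e13 - 3/5*e23; (-1/3*e12)*r = 4/15 - 3/2*e12 + 1/15*e13 - 4/3*e23; (-4/5*e13)*r = -16/5 - 4/25*e12 - 18/5*e13 - 16/25*e23; (1/2*e23)*r = 1/10 - 2*e12 - 2/5*e13 + 9/4*e23.
Sum: 32/3 - 63/50*e12 - 239/15*e13 - 97/300*e23; translating back through the correspondence:
Answer: 32/3 - 97/300*i - 239/15*j - 63/50*k


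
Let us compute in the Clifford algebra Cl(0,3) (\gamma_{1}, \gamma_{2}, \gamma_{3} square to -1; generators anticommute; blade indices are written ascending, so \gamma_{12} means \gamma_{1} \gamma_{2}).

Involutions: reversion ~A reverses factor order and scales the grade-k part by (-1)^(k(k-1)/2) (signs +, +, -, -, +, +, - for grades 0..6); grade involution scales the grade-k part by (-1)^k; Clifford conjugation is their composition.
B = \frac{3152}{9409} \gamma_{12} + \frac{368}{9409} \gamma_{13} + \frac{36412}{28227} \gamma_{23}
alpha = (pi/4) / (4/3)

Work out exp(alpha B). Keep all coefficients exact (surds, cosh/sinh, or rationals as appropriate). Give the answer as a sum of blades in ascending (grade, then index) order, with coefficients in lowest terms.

B^2 term by term: the squares give (\frac{3152}{9409})^2*(\gamma_{12})^2 + (\frac{368}{9409})^2*(\gamma_{13})^2 + (\frac{36412}{28227})^2*(\gamma_{23})^2 = \frac{9935104}{88529281}*(-1) + \frac{135424}{88529281}*(-1) + \frac{1325833744}{796763529}*(-1) = -\frac{16}{9} (each basis 2-blade squares to minus the product of its generators' squares); cross terms between blades sharing an index anticommute and cancel. So B^2 = -\frac{16}{9}.
B^2 = -\frac{16}{9} — B^2 < 0, so the exponential closes trigonometrically: l = \frac{4}{3}, alpha*l = \frac{\pi}{4}, so exp(alpha B) = cos(\frac{\pi}{4}) + (sin(\frac{\pi}{4})/(\frac{4}{3}))*B = \frac{\sqrt{2}}{2} + (\frac{3 \sqrt{2}}{8})*B.
Answer: \frac{\sqrt{2}}{2} + \frac{1182 \sqrt{2}}{9409} \gamma_{12} + \frac{138 \sqrt{2}}{9409} \gamma_{13} + \frac{9103 \sqrt{2}}{18818} \gamma_{23}


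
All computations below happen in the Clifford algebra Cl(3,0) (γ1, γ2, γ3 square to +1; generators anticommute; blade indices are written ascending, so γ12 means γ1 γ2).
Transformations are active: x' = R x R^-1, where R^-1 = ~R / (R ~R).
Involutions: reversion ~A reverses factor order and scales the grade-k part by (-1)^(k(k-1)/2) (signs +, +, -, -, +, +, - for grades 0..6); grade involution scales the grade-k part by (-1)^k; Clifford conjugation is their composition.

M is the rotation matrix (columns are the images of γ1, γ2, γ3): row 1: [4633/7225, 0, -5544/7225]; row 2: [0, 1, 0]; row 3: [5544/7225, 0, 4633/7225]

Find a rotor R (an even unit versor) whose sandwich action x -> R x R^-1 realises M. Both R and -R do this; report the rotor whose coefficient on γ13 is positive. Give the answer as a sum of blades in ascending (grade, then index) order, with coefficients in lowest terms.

Method: write R = a + b12*γ12 + b13*γ13 + b23*γ23 with a^2 + b12^2 + b13^2 + b23^2 = 1 (so R^-1 = ~R). Expanding the columns R e_j ~R gives tr M = 4a^2 - 1 and, from the antisymmetric part, M21 - M12 = -4a*b12, M13 - M31 = 4a*b13, M32 - M23 = -4a*b23.
Here tr M = 16491/7225, so a^2 = (1 + tr M)/4 = 5929/7225 and a = ±77/85. Taking a = 77/85: M21 - M12 = 0, M13 - M31 = -11088/7225, M32 - M23 = 0, giving b12 = 0, b13 = -36/85, b23 = 0, i.e. R = 77/85 - 36/85*γ13.
Its γ13 coefficient is negative, so report the other preimage -R.
Answer: -77/85 + 36/85*γ13. Uniqueness: Spin(3) -> SO(3) maps R and -R to the same rotation of trace 16491/7225; fixing the sign of the γ13 coefficient removes the ambiguity.


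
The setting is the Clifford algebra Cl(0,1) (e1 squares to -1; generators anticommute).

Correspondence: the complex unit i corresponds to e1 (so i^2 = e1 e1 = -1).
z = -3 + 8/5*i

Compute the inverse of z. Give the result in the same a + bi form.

In blades: z = -3 + 8/5*e1.
With qbar = -3 - 8/5*e1 (scalar fixed, mapped units negated), z qbar = 289/25 (the sum of squared coefficients), so z^-1 = qbar / (289/25) = -75/289 - 40/289*e1; translating back:
Answer: -75/289 - 40/289*i


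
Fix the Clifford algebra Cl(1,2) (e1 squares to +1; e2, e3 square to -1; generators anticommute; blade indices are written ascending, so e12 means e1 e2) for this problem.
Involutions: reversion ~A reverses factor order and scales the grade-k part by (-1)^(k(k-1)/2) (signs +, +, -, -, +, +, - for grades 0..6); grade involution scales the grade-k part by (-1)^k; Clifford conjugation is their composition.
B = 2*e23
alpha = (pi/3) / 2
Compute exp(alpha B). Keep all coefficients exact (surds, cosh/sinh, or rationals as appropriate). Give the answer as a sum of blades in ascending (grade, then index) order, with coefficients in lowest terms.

B^2 = (2)^2*(e23)^2 = 4*(-1) = -4 (a basis 2-blade squares to minus the product of its generators' squares).
B^2 = -4 — the series telescopes trigonometrically here: l = 2, alpha*l = pi/3, so exp(alpha B) = cos(pi/3) + (sin(pi/3)/2)*B = 1/2 + (sqrt(3)/4)*B.
Answer: 1/2 + sqrt(3)/2*e23


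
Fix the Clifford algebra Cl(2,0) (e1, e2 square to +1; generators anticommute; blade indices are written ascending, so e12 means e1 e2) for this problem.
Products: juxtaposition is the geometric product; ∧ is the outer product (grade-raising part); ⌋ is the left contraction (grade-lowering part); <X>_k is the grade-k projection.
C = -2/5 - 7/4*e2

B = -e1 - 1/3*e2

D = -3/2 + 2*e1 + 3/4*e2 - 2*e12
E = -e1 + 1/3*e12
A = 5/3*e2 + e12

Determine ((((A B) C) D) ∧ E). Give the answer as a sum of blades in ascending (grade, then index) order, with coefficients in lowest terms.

step 1: -5/9 - 1/3*e1 + e2 + 5/3*e12
step 2: -55/36 - 167/60*e1 + 103/180*e2 - 1/12*e12
step 3: -241/80 + 317/144*e1 + 179/48*e2 - 37/720*e12
step 4: 241/80*e1 + 109/40*e12
Answer: 241/80*e1 + 109/40*e12


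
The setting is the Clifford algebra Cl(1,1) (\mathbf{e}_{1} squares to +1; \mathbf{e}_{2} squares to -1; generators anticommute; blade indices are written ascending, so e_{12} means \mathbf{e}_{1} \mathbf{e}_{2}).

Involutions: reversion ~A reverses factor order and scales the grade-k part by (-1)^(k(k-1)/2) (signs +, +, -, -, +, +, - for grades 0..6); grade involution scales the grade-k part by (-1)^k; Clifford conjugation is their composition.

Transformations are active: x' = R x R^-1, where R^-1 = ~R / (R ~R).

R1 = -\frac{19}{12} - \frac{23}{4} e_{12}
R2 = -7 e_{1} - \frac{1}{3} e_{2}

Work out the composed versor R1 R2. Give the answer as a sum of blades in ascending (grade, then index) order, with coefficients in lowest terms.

Distribute over the terms of R1 (each basis-blade product reordered to ascending indices, repeated generators contracted through their squares):
(-\frac{19}{12}) R2 = \frac{133}{12} e_{1} + \frac{19}{36} e_{2}
(-\frac{23}{4} e_{12}) R2 = -\frac{23}{12} e_{1} - \frac{161}{4} e_{2}
Summing the partial products and collecting blades:
Answer: \frac{55}{6} e_{1} - \frac{715}{18} e_{2}


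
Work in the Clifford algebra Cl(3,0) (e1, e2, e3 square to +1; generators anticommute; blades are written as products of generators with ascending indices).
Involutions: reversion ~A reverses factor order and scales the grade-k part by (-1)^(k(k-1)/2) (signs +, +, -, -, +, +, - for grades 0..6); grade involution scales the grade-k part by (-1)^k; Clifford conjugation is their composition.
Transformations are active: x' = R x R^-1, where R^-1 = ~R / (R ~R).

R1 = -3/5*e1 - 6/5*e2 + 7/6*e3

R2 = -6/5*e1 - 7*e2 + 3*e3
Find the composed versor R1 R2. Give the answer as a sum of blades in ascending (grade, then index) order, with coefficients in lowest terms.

Distribute over the terms of R1 (each basis-blade product reordered to ascending indices, repeated generators contracted through their squares):
(-3/5*e1) R2 = 18/25 + 21/5*e1 e2 - 9/5*e1 e3
(-6/5*e2) R2 = 42/5 - 36/25*e1 e2 - 18/5*e2 e3
(7/6*e3) R2 = 7/2 + 7/5*e1 e3 + 49/6*e2 e3
Summing the partial products and collecting blades:
Answer: 631/50 + 69/25*e1 e2 - 2/5*e1 e3 + 137/30*e2 e3


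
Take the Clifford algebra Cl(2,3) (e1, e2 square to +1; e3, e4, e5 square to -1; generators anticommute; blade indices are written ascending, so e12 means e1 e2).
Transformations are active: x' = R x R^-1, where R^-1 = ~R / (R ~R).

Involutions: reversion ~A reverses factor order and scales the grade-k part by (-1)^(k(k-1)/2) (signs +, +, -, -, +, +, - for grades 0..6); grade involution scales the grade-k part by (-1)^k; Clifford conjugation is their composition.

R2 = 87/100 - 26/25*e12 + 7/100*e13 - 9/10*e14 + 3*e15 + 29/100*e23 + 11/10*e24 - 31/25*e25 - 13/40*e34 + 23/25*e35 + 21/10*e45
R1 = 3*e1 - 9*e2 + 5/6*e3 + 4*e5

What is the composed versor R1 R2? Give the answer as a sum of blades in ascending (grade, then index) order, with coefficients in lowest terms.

Distribute over the terms of R1 (each basis-blade product reordered to ascending indices, repeated generators contracted through their squares):
(3*e1) R2 = 261/100*e1 - 78/25*e2 + 21/100*e3 - 27/10*e4 + 9*e5 + 87/100*e123 + 33/10*e124 - 93/25*e125 - 39/40*e134 + 69/25*e135 + 63/10*e145
(-9*e2) R2 = -234/25*e1 - 783/100*e2 - 261/100*e3 - 99/10*e4 + 279/25*e5 + 63/100*e123 - 81/10*e124 + 27*e125 + 117/40*e234 - 207/25*e235 - 189/10*e245
(5/6*e3) R2 = 7/120*e1 + 29/120*e2 + 29/40*e3 + 13/48*e4 - 23/30*e5 - 13/15*e123 + 3/4*e134 - 5/2*e135 - 11/12*e234 + 31/30*e235 + 7/4*e345
(4*e5) R2 = 12*e1 - 124/25*e2 + 92/25*e3 + 42/5*e4 + 87/25*e5 - 104/25*e125 + 7/25*e135 - 18/5*e145 + 29/25*e235 + 22/5*e245 - 13/10*e345
Summing the partial products and collecting blades:
Answer: 637/120*e1 - 9401/600*e2 + 401/200*e3 - 943/240*e4 + 3431/150*e5 + 19/30*e123 - 24/5*e124 + 478/25*e125 - 9/40*e134 + 27/50*e135 + 27/10*e145 + 241/120*e234 - 913/150*e235 - 29/2*e245 + 9/20*e345


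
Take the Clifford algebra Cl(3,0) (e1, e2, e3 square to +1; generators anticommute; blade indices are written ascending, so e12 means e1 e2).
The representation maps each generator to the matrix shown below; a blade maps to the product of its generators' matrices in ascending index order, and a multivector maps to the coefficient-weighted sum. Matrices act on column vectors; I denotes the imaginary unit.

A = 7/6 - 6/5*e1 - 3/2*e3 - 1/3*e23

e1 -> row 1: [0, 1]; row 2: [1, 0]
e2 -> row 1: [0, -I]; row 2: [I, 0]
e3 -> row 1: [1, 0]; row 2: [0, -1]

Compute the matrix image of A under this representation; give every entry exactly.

Bivector images (products of the table entries): rho(e23) = rho(e2)rho(e3) = row 1: [0, I]; row 2: [I, 0].
M = (7/6)*1 + (-6/5)*rho(e1) + (-3/2)*rho(e3) + (-1/3)*rho(e23), summed entrywise (1 is the identity matrix):
Answer: row 1: [-1/3, -6/5 - I/3]; row 2: [-6/5 - I/3, 8/3]


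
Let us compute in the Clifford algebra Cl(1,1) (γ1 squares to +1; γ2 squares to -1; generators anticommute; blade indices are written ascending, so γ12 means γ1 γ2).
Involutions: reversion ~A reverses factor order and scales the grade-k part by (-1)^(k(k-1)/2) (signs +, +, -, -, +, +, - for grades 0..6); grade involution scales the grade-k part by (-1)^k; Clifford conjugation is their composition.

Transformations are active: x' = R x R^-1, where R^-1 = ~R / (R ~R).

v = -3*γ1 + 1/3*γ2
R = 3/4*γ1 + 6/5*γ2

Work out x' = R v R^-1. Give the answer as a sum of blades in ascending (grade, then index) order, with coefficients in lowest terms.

~R = 3/4*γ1 + 6/5*γ2, and R ~R = -351/400, so R^-1 = ~R / (-351/400).
R v = -53/20 + 77/20*γ12
Answer: 881/117*γ1 + 809/117*γ2


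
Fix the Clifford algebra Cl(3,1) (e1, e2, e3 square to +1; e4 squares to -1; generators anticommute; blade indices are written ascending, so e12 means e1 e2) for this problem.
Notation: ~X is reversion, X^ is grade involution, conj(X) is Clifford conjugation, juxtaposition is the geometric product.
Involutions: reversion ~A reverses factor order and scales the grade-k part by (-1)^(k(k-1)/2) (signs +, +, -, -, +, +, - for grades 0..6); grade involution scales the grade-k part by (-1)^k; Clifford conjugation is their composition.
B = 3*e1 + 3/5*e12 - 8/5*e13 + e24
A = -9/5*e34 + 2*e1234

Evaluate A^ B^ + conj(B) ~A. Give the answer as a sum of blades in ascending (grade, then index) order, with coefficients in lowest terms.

first term: -2*e13 - 72/25*e14 + 9/5*e23 - 16/5*e24 - 6/5*e34 + 27/5*e134 + 6*e234 - 27/25*e1234
second term: 2*e13 + 72/25*e14 - 9/5*e23 + 16/5*e24 + 6/5*e34 - 27/5*e134 - 6*e234 - 27/25*e1234
Answer: -54/25*e1234


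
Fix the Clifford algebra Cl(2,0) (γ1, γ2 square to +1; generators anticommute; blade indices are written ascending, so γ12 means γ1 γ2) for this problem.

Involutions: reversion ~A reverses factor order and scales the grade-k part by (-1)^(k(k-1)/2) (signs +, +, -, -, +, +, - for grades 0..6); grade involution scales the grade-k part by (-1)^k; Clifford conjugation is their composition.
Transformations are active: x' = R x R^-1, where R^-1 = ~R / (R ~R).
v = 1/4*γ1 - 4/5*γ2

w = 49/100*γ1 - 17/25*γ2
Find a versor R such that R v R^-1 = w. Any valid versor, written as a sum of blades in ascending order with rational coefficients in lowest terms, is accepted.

A norm check does it: q(v) = q(w) = 281/400, hence R = v + w = 37/50*γ1 - 37/25*γ2 realises the map — parallel part kept, (v - w)/2 negated, v carried to w.
Answer: 37/50*γ1 - 37/25*γ2


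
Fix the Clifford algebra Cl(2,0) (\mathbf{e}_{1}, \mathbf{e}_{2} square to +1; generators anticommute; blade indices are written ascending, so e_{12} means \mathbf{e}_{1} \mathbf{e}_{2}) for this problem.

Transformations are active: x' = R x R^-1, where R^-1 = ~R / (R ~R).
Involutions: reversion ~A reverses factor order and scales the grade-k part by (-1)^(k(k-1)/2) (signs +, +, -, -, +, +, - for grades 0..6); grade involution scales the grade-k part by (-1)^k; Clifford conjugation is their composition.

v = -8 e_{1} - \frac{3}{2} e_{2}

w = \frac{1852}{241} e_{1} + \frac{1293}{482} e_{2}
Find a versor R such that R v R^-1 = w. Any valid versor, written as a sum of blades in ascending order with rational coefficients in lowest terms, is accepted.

Sketch: the shared square \frac{265}{4} makes R = v + w = -\frac{76}{241} e_{1} + \frac{285}{241} e_{2} the natural versor; its sandwich fixes that direction, negates (v - w)/2, and sends v to w.
Answer: -\frac{76}{241} e_{1} + \frac{285}{241} e_{2}


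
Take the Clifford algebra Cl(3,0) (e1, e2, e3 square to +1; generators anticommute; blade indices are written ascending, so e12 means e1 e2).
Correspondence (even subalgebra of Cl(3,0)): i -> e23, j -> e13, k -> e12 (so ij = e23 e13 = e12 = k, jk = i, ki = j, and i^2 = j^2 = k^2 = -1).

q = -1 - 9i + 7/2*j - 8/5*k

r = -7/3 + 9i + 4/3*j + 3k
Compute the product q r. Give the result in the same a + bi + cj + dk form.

In blades: q = -1 - 8/5*e12 + 7/2*e13 - 9*e23, r = -7/3 + 3*e12 + 4/3*e13 + 9*e23.
Distribute q over r term by term (generator squares from the signature, products reordered to ascending indices): (-1)*r = 7/3 - 3*e12 - 4/3*e13 - 9*e23; (-8/5*e12)*r = 24/5 + 56/15*e12 - 72/5*e13 + 32/15*e23; (7/2*e13)*r = -14/3 - 63/2*e12 - 49/6*e13 + 21/2*e23; (-9*e23)*r = 81 - 12*e12 + 27*e13 + 21*e23.
Sum: 1252/15 - 1283/30*e12 + 31/10*e13 + 739/30*e23; translating back through the correspondence:
Answer: 1252/15 + 739/30*i + 31/10*j - 1283/30*k


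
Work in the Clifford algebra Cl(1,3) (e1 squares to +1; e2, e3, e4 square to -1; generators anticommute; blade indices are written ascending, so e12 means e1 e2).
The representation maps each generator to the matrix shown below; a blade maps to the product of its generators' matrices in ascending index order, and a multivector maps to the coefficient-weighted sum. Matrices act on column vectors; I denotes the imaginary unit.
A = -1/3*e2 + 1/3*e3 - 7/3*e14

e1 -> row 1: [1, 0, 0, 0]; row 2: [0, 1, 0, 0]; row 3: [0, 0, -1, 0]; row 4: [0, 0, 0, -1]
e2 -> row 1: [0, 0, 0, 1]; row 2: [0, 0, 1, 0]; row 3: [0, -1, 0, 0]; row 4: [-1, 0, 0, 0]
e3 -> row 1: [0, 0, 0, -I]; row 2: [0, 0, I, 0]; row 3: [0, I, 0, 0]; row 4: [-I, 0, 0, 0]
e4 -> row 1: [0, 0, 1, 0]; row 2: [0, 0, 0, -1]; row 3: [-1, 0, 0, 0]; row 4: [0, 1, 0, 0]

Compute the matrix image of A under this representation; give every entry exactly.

Bivector images (products of the table entries): rho(e14) = rho(e1)rho(e4) = row 1: [0, 0, 1, 0]; row 2: [0, 0, 0, -1]; row 3: [1, 0, 0, 0]; row 4: [0, -1, 0, 0].
M = (-1/3)*rho(e2) + (1/3)*rho(e3) + (-7/3)*rho(e14), summed entrywise:
Answer: row 1: [0, 0, -7/3, -1/3 - I/3]; row 2: [0, 0, -1/3 + I/3, 7/3]; row 3: [-7/3, 1/3 + I/3, 0, 0]; row 4: [1/3 - I/3, 7/3, 0, 0]


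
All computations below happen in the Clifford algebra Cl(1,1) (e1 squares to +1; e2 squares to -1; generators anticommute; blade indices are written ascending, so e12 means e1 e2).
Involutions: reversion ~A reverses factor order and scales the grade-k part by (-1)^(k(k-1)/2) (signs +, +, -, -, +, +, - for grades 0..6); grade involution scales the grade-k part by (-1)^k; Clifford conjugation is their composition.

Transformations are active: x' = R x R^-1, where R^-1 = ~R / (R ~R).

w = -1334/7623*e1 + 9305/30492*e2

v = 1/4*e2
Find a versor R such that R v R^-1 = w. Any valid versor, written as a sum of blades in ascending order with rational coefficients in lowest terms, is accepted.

Take R = v + w = -1334/7623*e1 + 4232/7623*e2. Because q(v) = q(w) = -1/16, conjugation by R sends v exactly to w.
Answer: -1334/7623*e1 + 4232/7623*e2
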